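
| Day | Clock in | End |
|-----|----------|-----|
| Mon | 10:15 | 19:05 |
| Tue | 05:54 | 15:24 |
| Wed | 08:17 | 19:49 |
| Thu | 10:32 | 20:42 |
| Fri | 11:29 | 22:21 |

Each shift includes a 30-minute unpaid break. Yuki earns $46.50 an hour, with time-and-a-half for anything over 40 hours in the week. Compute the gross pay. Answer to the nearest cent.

Mon: 10:15–19:05 = 8 h 50 min; less 30 min break → 8 h 20 min
Tue: 05:54–15:24 = 9 h 30 min; less 30 min break → 9 h 0 min
Wed: 08:17–19:49 = 11 h 32 min; less 30 min break → 11 h 2 min
Thu: 10:32–20:42 = 10 h 10 min; less 30 min break → 9 h 40 min
Fri: 11:29–22:21 = 10 h 52 min; less 30 min break → 10 h 22 min
Total worked: 48 h 24 min = 2904 min.
Regular 40 h 0 min = 2400 min at $46.50/h; overtime 8 h 24 min = 504 min at $69.75/h.
Pay = (2400 × $46.50 + 504 × $69.75) ÷ 60 = $2445.90.

$2445.90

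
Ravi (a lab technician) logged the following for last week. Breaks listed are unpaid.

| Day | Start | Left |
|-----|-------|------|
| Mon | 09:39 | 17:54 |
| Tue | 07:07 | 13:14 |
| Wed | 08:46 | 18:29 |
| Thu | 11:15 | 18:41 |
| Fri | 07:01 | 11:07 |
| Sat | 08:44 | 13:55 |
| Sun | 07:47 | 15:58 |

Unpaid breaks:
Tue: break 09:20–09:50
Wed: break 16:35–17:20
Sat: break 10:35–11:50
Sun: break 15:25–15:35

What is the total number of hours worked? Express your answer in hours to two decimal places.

Mon: 09:39–17:54 = 8 h 15 min
Tue: 07:07–13:14 = 6 h 7 min; less 30 min break → 5 h 37 min
Wed: 08:46–18:29 = 9 h 43 min; less 45 min break → 8 h 58 min
Thu: 11:15–18:41 = 7 h 26 min
Fri: 07:01–11:07 = 4 h 6 min
Sat: 08:44–13:55 = 5 h 11 min; less 75 min break → 3 h 56 min
Sun: 07:47–15:58 = 8 h 11 min; less 10 min break → 8 h 1 min
Total: 8 h 15 min + 5 h 37 min + 8 h 58 min + 7 h 26 min + 4 h 6 min + 3 h 56 min + 8 h 1 min = 46 h 19 min.

46.32 hours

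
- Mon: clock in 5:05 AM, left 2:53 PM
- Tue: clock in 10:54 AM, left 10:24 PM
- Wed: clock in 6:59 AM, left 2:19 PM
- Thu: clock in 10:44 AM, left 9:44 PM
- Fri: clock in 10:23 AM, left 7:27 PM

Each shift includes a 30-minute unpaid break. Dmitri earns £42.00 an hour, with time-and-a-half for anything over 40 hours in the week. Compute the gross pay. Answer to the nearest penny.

Mon: 5:05 AM–2:53 PM = 9 h 48 min; less 30 min break → 9 h 18 min
Tue: 10:54 AM–10:24 PM = 11 h 30 min; less 30 min break → 11 h 0 min
Wed: 6:59 AM–2:19 PM = 7 h 20 min; less 30 min break → 6 h 50 min
Thu: 10:44 AM–9:44 PM = 11 h 0 min; less 30 min break → 10 h 30 min
Fri: 10:23 AM–7:27 PM = 9 h 4 min; less 30 min break → 8 h 34 min
Total worked: 46 h 12 min = 2772 min.
Regular 40 h 0 min = 2400 min at £42.00/h; overtime 6 h 12 min = 372 min at £63.00/h.
Pay = (2400 × £42.00 + 372 × £63.00) ÷ 60 = £2070.60.

£2070.60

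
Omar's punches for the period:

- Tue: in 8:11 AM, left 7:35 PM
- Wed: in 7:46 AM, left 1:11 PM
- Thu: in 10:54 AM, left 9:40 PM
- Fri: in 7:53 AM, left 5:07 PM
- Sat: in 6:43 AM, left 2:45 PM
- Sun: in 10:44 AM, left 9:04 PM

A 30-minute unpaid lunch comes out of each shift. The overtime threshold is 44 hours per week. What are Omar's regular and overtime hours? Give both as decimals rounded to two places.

Tue: 8:11 AM–7:35 PM = 11 h 24 min; less 30 min break → 10 h 54 min
Wed: 7:46 AM–1:11 PM = 5 h 25 min; less 30 min break → 4 h 55 min
Thu: 10:54 AM–9:40 PM = 10 h 46 min; less 30 min break → 10 h 16 min
Fri: 7:53 AM–5:07 PM = 9 h 14 min; less 30 min break → 8 h 44 min
Sat: 6:43 AM–2:45 PM = 8 h 2 min; less 30 min break → 7 h 32 min
Sun: 10:44 AM–9:04 PM = 10 h 20 min; less 30 min break → 9 h 50 min
Total worked: 52 h 11 min = 52.18 h.
Threshold 44 h → overtime 8 h 11 min, regular 44 h 0 min.

Regular 44.00 hours, overtime 8.18 hours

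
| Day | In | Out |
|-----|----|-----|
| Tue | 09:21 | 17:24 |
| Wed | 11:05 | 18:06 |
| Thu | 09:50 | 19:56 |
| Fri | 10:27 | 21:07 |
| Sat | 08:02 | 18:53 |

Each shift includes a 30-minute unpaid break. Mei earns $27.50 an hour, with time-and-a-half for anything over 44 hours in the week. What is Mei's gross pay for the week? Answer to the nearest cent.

Tue: 09:21–17:24 = 8 h 3 min; less 30 min break → 7 h 33 min
Wed: 11:05–18:06 = 7 h 1 min; less 30 min break → 6 h 31 min
Thu: 09:50–19:56 = 10 h 6 min; less 30 min break → 9 h 36 min
Fri: 10:27–21:07 = 10 h 40 min; less 30 min break → 10 h 10 min
Sat: 08:02–18:53 = 10 h 51 min; less 30 min break → 10 h 21 min
Total worked: 44 h 11 min = 2651 min.
Regular 44 h 0 min = 2640 min at $27.50/h; overtime 0 h 11 min = 11 min at $41.25/h.
Pay = (2640 × $27.50 + 11 × $41.25) ÷ 60 = $1217.56.

$1217.56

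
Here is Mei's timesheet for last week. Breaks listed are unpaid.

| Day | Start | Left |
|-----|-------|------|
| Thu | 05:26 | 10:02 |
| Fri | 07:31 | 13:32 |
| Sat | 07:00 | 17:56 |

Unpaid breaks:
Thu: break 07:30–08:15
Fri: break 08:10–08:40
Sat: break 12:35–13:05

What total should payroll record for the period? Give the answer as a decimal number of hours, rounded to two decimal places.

Thu: 05:26–10:02 = 4 h 36 min; less 45 min break → 3 h 51 min
Fri: 07:31–13:32 = 6 h 1 min; less 30 min break → 5 h 31 min
Sat: 07:00–17:56 = 10 h 56 min; less 30 min break → 10 h 26 min
Total: 3 h 51 min + 5 h 31 min + 10 h 26 min = 19 h 48 min.

19.80 hours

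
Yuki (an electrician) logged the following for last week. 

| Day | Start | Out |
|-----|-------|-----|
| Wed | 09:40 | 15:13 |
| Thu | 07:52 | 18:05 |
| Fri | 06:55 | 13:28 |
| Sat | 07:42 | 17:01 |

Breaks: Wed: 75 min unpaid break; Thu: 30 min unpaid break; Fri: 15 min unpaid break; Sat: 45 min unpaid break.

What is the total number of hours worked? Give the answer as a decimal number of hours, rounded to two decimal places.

28.88 hours

Wed: 09:40–15:13 = 5 h 33 min; less 75 min break → 4 h 18 min
Thu: 07:52–18:05 = 10 h 13 min; less 30 min break → 9 h 43 min
Fri: 06:55–13:28 = 6 h 33 min; less 15 min break → 6 h 18 min
Sat: 07:42–17:01 = 9 h 19 min; less 45 min break → 8 h 34 min
Total: 4 h 18 min + 9 h 43 min + 6 h 18 min + 8 h 34 min = 28 h 53 min.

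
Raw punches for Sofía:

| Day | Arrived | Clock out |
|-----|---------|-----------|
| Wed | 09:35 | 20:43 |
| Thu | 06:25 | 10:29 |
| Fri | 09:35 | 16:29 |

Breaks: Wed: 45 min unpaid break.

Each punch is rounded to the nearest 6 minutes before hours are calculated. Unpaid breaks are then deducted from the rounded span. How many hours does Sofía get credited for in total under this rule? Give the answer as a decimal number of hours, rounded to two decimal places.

Wed: in 09:35→09:36, out 20:43→20:42; 11 h 6 min − 45 min = 10 h 21 min
Thu: in 06:25→06:24, out 10:29→10:30; 4 h 6 min
Fri: in 09:35→09:36, out 16:29→16:30; 6 h 54 min
Total credited: 21 h 21 min.

21.35 hours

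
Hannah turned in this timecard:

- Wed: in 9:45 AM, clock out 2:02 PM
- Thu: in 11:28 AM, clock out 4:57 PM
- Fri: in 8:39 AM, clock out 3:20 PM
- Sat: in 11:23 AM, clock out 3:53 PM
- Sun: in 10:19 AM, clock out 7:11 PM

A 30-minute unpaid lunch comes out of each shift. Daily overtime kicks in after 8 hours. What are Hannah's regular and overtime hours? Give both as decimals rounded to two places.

Wed: 9:45 AM–2:02 PM = 4 h 17 min; less 30 min break → 3 h 47 min
Thu: 11:28 AM–4:57 PM = 5 h 29 min; less 30 min break → 4 h 59 min
Fri: 8:39 AM–3:20 PM = 6 h 41 min; less 30 min break → 6 h 11 min
Sat: 11:23 AM–3:53 PM = 4 h 30 min; less 30 min break → 4 h 0 min
Sun: 10:19 AM–7:11 PM = 8 h 52 min; less 30 min break → 8 h 22 min
Wed reg 3 h 47 min / OT 0 h 0 min; Thu reg 4 h 59 min / OT 0 h 0 min; Fri reg 6 h 11 min / OT 0 h 0 min; Sat reg 4 h 0 min / OT 0 h 0 min; Sun reg 8 h 0 min / OT 0 h 22 min.
Totals: regular 26 h 57 min, overtime 0 h 22 min.

Regular 26.95 hours, overtime 0.37 hours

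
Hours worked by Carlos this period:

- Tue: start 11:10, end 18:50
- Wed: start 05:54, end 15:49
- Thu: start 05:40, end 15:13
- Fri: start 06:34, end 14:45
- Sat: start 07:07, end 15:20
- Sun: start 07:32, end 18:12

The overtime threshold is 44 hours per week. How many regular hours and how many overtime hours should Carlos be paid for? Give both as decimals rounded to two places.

Regular 44.00 hours, overtime 10.20 hours

Tue: 11:10–18:50 = 7 h 40 min
Wed: 05:54–15:49 = 9 h 55 min
Thu: 05:40–15:13 = 9 h 33 min
Fri: 06:34–14:45 = 8 h 11 min
Sat: 07:07–15:20 = 8 h 13 min
Sun: 07:32–18:12 = 10 h 40 min
Total worked: 54 h 12 min = 54.20 h.
Threshold 44 h → overtime 10 h 12 min, regular 44 h 0 min.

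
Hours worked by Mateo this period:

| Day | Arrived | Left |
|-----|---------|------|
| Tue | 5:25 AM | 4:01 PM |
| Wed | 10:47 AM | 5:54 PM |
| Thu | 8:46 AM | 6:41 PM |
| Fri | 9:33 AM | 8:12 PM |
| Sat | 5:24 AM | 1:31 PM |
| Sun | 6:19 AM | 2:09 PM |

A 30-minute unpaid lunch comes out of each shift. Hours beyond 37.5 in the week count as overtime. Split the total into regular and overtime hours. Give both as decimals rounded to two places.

Regular 37.50 hours, overtime 13.73 hours

Tue: 5:25 AM–4:01 PM = 10 h 36 min; less 30 min break → 10 h 6 min
Wed: 10:47 AM–5:54 PM = 7 h 7 min; less 30 min break → 6 h 37 min
Thu: 8:46 AM–6:41 PM = 9 h 55 min; less 30 min break → 9 h 25 min
Fri: 9:33 AM–8:12 PM = 10 h 39 min; less 30 min break → 10 h 9 min
Sat: 5:24 AM–1:31 PM = 8 h 7 min; less 30 min break → 7 h 37 min
Sun: 6:19 AM–2:09 PM = 7 h 50 min; less 30 min break → 7 h 20 min
Total worked: 51 h 14 min = 51.23 h.
Threshold 37.5 h → overtime 13 h 44 min, regular 37 h 30 min.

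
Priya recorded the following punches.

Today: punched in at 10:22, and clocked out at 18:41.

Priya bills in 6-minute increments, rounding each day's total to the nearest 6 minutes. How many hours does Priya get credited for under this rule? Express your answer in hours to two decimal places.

8.30 hours

Today: 10:22–18:41 = 8 h 19 min → rounds to 8 h 18 min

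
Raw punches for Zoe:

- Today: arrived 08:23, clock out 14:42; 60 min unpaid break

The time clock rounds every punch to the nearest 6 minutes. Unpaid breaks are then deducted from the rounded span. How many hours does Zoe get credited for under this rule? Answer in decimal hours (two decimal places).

Today: in 08:23→08:24, out 14:42→14:42; 6 h 18 min − 60 min = 5 h 18 min

5.30 hours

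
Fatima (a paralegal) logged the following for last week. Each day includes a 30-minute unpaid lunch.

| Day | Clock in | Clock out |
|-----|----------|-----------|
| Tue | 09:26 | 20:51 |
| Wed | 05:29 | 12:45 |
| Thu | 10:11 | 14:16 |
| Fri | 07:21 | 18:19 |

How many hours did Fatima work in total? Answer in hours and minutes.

Tue: 09:26–20:51 = 11 h 25 min; less 30 min break → 10 h 55 min
Wed: 05:29–12:45 = 7 h 16 min; less 30 min break → 6 h 46 min
Thu: 10:11–14:16 = 4 h 5 min; less 30 min break → 3 h 35 min
Fri: 07:21–18:19 = 10 h 58 min; less 30 min break → 10 h 28 min
Total: 10 h 55 min + 6 h 46 min + 3 h 35 min + 10 h 28 min = 31 h 44 min.

31 h 44 min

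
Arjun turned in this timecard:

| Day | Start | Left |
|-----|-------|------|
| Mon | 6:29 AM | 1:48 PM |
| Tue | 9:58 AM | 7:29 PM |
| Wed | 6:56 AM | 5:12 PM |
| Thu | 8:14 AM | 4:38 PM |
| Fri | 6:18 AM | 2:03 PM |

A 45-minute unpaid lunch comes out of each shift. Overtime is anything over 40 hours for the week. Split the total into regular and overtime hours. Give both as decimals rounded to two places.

Mon: 6:29 AM–1:48 PM = 7 h 19 min; less 45 min break → 6 h 34 min
Tue: 9:58 AM–7:29 PM = 9 h 31 min; less 45 min break → 8 h 46 min
Wed: 6:56 AM–5:12 PM = 10 h 16 min; less 45 min break → 9 h 31 min
Thu: 8:14 AM–4:38 PM = 8 h 24 min; less 45 min break → 7 h 39 min
Fri: 6:18 AM–2:03 PM = 7 h 45 min; less 45 min break → 7 h 0 min
Total worked: 39 h 30 min = 39.50 h.
Threshold 40 h → overtime 0 h 0 min, regular 39 h 30 min.

Regular 39.50 hours, overtime 0.00 hours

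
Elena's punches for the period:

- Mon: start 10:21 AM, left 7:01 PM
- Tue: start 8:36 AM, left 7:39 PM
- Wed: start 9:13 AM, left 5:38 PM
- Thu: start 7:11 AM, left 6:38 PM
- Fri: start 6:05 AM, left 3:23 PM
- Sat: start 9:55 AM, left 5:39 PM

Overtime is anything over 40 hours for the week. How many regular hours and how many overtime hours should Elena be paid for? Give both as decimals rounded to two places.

Mon: 10:21 AM–7:01 PM = 8 h 40 min
Tue: 8:36 AM–7:39 PM = 11 h 3 min
Wed: 9:13 AM–5:38 PM = 8 h 25 min
Thu: 7:11 AM–6:38 PM = 11 h 27 min
Fri: 6:05 AM–3:23 PM = 9 h 18 min
Sat: 9:55 AM–5:39 PM = 7 h 44 min
Total worked: 56 h 37 min = 56.62 h.
Threshold 40 h → overtime 16 h 37 min, regular 40 h 0 min.

Regular 40.00 hours, overtime 16.62 hours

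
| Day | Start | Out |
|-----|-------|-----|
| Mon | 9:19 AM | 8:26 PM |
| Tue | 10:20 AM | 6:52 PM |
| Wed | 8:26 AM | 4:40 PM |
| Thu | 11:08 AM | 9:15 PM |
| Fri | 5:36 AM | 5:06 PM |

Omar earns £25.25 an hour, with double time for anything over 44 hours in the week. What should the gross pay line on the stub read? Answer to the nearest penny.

Mon: 9:19 AM–8:26 PM = 11 h 7 min
Tue: 10:20 AM–6:52 PM = 8 h 32 min
Wed: 8:26 AM–4:40 PM = 8 h 14 min
Thu: 11:08 AM–9:15 PM = 10 h 7 min
Fri: 5:36 AM–5:06 PM = 11 h 30 min
Total worked: 49 h 30 min = 2970 min.
Regular 44 h 0 min = 2640 min at £25.25/h; overtime 5 h 30 min = 330 min at £50.50/h.
Pay = (2640 × £25.25 + 330 × £50.50) ÷ 60 = £1388.75.

£1388.75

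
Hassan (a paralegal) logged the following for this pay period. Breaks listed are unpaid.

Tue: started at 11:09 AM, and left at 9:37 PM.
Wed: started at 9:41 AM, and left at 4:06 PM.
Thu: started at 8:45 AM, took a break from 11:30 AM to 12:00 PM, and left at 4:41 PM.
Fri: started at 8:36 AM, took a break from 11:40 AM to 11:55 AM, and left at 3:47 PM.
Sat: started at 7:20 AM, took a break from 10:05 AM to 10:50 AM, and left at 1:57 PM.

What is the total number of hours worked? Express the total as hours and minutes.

37 h 7 min

Tue: 11:09 AM–9:37 PM = 10 h 28 min
Wed: 9:41 AM–4:06 PM = 6 h 25 min
Thu: 8:45 AM–4:41 PM = 7 h 56 min; less 30 min break → 7 h 26 min
Fri: 8:36 AM–3:47 PM = 7 h 11 min; less 15 min break → 6 h 56 min
Sat: 7:20 AM–1:57 PM = 6 h 37 min; less 45 min break → 5 h 52 min
Total: 10 h 28 min + 6 h 25 min + 7 h 26 min + 6 h 56 min + 5 h 52 min = 37 h 7 min.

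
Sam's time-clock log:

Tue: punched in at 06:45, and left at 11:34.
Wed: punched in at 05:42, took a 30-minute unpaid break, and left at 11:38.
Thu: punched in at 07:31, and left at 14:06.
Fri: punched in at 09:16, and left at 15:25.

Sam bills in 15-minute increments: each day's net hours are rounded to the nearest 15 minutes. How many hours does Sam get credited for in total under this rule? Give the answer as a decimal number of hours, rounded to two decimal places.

Tue: 06:45–11:34 = 4 h 49 min → rounds to 4 h 45 min
Wed: 05:42–11:38 = 5 h 56 min − 30 min = 5 h 26 min → rounds to 5 h 30 min
Thu: 07:31–14:06 = 6 h 35 min → rounds to 6 h 30 min
Fri: 09:16–15:25 = 6 h 9 min → rounds to 6 h 15 min
Total credited: 23 h 0 min.

23.00 hours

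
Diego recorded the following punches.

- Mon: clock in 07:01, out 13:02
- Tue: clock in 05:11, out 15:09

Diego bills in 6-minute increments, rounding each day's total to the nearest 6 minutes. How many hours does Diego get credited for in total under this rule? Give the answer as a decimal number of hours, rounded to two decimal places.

16.00 hours

Mon: 07:01–13:02 = 6 h 1 min → rounds to 6 h 0 min
Tue: 05:11–15:09 = 9 h 58 min → rounds to 10 h 0 min
Total credited: 16 h 0 min.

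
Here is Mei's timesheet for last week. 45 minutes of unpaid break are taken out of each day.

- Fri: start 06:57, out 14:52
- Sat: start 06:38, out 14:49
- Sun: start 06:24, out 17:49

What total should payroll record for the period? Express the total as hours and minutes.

Fri: 06:57–14:52 = 7 h 55 min; less 45 min break → 7 h 10 min
Sat: 06:38–14:49 = 8 h 11 min; less 45 min break → 7 h 26 min
Sun: 06:24–17:49 = 11 h 25 min; less 45 min break → 10 h 40 min
Total: 7 h 10 min + 7 h 26 min + 10 h 40 min = 25 h 16 min.

25 h 16 min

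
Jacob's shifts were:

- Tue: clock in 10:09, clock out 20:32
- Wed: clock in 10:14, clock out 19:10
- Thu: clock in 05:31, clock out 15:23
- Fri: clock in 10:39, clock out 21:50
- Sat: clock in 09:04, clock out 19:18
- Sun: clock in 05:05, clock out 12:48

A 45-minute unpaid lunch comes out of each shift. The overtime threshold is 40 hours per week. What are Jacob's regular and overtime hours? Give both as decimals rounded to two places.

Tue: 10:09–20:32 = 10 h 23 min; less 45 min break → 9 h 38 min
Wed: 10:14–19:10 = 8 h 56 min; less 45 min break → 8 h 11 min
Thu: 05:31–15:23 = 9 h 52 min; less 45 min break → 9 h 7 min
Fri: 10:39–21:50 = 11 h 11 min; less 45 min break → 10 h 26 min
Sat: 09:04–19:18 = 10 h 14 min; less 45 min break → 9 h 29 min
Sun: 05:05–12:48 = 7 h 43 min; less 45 min break → 6 h 58 min
Total worked: 53 h 49 min = 53.82 h.
Threshold 40 h → overtime 13 h 49 min, regular 40 h 0 min.

Regular 40.00 hours, overtime 13.82 hours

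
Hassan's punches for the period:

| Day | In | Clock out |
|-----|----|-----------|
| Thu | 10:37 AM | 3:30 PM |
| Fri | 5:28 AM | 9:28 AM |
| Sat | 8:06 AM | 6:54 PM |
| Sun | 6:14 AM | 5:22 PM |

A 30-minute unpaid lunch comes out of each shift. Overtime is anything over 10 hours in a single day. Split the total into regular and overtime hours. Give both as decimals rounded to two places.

Thu: 10:37 AM–3:30 PM = 4 h 53 min; less 30 min break → 4 h 23 min
Fri: 5:28 AM–9:28 AM = 4 h 0 min; less 30 min break → 3 h 30 min
Sat: 8:06 AM–6:54 PM = 10 h 48 min; less 30 min break → 10 h 18 min
Sun: 6:14 AM–5:22 PM = 11 h 8 min; less 30 min break → 10 h 38 min
Thu reg 4 h 23 min / OT 0 h 0 min; Fri reg 3 h 30 min / OT 0 h 0 min; Sat reg 10 h 0 min / OT 0 h 18 min; Sun reg 10 h 0 min / OT 0 h 38 min.
Totals: regular 27 h 53 min, overtime 0 h 56 min.

Regular 27.88 hours, overtime 0.93 hours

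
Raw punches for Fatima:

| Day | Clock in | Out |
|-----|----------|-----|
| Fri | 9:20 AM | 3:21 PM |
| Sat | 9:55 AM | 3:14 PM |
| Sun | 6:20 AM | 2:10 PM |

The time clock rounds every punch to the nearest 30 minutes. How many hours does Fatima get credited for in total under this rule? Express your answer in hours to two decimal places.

18.50 hours

Fri: in 9:20 AM→9:30 AM, out 3:21 PM→3:30 PM; 6 h 0 min
Sat: in 9:55 AM→10:00 AM, out 3:14 PM→3:00 PM; 5 h 0 min
Sun: in 6:20 AM→6:30 AM, out 2:10 PM→2:00 PM; 7 h 30 min
Total credited: 18 h 30 min.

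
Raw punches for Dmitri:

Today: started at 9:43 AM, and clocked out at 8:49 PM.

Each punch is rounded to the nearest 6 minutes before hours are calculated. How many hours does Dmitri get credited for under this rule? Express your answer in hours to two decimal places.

Today: in 9:43 AM→9:42 AM, out 8:49 PM→8:48 PM; 11 h 6 min

11.10 hours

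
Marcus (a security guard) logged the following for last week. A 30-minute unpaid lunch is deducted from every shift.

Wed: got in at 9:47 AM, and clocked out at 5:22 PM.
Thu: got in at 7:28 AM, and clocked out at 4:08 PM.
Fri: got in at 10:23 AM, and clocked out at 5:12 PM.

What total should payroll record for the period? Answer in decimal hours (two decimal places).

Wed: 9:47 AM–5:22 PM = 7 h 35 min; less 30 min break → 7 h 5 min
Thu: 7:28 AM–4:08 PM = 8 h 40 min; less 30 min break → 8 h 10 min
Fri: 10:23 AM–5:12 PM = 6 h 49 min; less 30 min break → 6 h 19 min
Total: 7 h 5 min + 8 h 10 min + 6 h 19 min = 21 h 34 min.

21.57 hours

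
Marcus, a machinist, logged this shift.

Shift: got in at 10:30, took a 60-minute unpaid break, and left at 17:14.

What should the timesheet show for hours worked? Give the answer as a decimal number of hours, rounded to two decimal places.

5.73 hours

Shift: 10:30–17:14 = 6 h 44 min; less 60 min break → 5 h 44 min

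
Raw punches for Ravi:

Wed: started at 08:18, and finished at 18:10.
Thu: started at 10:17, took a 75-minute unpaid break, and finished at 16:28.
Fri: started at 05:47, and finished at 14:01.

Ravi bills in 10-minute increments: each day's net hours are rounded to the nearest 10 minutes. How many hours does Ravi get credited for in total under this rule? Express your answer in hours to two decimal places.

Wed: 08:18–18:10 = 9 h 52 min → rounds to 9 h 50 min
Thu: 10:17–16:28 = 6 h 11 min − 75 min = 4 h 56 min → rounds to 5 h 0 min
Fri: 05:47–14:01 = 8 h 14 min → rounds to 8 h 10 min
Total credited: 23 h 0 min.

23.00 hours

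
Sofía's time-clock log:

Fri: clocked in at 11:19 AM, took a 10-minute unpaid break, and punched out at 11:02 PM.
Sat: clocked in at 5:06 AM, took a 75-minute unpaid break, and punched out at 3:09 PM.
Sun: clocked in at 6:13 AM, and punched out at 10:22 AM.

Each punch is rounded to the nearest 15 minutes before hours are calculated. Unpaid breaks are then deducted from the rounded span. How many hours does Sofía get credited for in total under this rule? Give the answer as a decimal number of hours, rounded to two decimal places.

Fri: in 11:19 AM→11:15 AM, out 11:02 PM→11:00 PM; 11 h 45 min − 10 min = 11 h 35 min
Sat: in 5:06 AM→5:00 AM, out 3:09 PM→3:15 PM; 10 h 15 min − 75 min = 9 h 0 min
Sun: in 6:13 AM→6:15 AM, out 10:22 AM→10:15 AM; 4 h 0 min
Total credited: 24 h 35 min.

24.58 hours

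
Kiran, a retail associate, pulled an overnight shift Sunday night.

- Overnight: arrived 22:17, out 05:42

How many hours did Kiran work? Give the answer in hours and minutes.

7 h 25 min

Overnight: 22:17 → midnight = 1 h 43 min; midnight → 05:42 = 5 h 42 min; span 7 h 25 min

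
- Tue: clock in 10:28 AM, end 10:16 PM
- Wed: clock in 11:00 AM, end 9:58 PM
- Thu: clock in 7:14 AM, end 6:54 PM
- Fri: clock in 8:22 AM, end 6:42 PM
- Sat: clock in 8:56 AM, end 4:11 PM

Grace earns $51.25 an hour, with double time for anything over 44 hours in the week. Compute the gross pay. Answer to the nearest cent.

Tue: 10:28 AM–10:16 PM = 11 h 48 min
Wed: 11:00 AM–9:58 PM = 10 h 58 min
Thu: 7:14 AM–6:54 PM = 11 h 40 min
Fri: 8:22 AM–6:42 PM = 10 h 20 min
Sat: 8:56 AM–4:11 PM = 7 h 15 min
Total worked: 52 h 1 min = 3121 min.
Regular 44 h 0 min = 2640 min at $51.25/h; overtime 8 h 1 min = 481 min at $102.50/h.
Pay = (2640 × $51.25 + 481 × $102.50) ÷ 60 = $3076.71.

$3076.71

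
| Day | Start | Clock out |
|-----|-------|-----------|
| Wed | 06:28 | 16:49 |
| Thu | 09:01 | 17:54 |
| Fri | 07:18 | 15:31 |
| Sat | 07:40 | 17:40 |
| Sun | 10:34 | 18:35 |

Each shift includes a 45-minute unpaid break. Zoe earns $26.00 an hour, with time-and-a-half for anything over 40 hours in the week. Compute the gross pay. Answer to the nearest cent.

Wed: 06:28–16:49 = 10 h 21 min; less 45 min break → 9 h 36 min
Thu: 09:01–17:54 = 8 h 53 min; less 45 min break → 8 h 8 min
Fri: 07:18–15:31 = 8 h 13 min; less 45 min break → 7 h 28 min
Sat: 07:40–17:40 = 10 h 0 min; less 45 min break → 9 h 15 min
Sun: 10:34–18:35 = 8 h 1 min; less 45 min break → 7 h 16 min
Total worked: 41 h 43 min = 2503 min.
Regular 40 h 0 min = 2400 min at $26.00/h; overtime 1 h 43 min = 103 min at $39.00/h.
Pay = (2400 × $26.00 + 103 × $39.00) ÷ 60 = $1106.95.

$1106.95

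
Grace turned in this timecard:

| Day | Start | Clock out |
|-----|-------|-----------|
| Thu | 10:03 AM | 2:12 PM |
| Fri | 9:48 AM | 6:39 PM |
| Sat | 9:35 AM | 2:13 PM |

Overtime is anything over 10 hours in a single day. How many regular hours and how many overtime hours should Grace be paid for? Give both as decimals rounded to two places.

Thu: 10:03 AM–2:12 PM = 4 h 9 min
Fri: 9:48 AM–6:39 PM = 8 h 51 min
Sat: 9:35 AM–2:13 PM = 4 h 38 min
Thu reg 4 h 9 min / OT 0 h 0 min; Fri reg 8 h 51 min / OT 0 h 0 min; Sat reg 4 h 38 min / OT 0 h 0 min.
Totals: regular 17 h 38 min, overtime 0 h 0 min.

Regular 17.63 hours, overtime 0.00 hours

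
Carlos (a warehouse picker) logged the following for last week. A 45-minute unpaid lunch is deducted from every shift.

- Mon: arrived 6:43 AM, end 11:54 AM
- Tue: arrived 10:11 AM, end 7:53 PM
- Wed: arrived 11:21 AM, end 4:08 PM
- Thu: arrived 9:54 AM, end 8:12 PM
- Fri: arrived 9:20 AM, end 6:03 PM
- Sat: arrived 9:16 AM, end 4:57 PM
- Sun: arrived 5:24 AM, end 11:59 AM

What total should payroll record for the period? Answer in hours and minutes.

47 h 42 min

Mon: 6:43 AM–11:54 AM = 5 h 11 min; less 45 min break → 4 h 26 min
Tue: 10:11 AM–7:53 PM = 9 h 42 min; less 45 min break → 8 h 57 min
Wed: 11:21 AM–4:08 PM = 4 h 47 min; less 45 min break → 4 h 2 min
Thu: 9:54 AM–8:12 PM = 10 h 18 min; less 45 min break → 9 h 33 min
Fri: 9:20 AM–6:03 PM = 8 h 43 min; less 45 min break → 7 h 58 min
Sat: 9:16 AM–4:57 PM = 7 h 41 min; less 45 min break → 6 h 56 min
Sun: 5:24 AM–11:59 AM = 6 h 35 min; less 45 min break → 5 h 50 min
Total: 4 h 26 min + 8 h 57 min + 4 h 2 min + 9 h 33 min + 7 h 58 min + 6 h 56 min + 5 h 50 min = 47 h 42 min.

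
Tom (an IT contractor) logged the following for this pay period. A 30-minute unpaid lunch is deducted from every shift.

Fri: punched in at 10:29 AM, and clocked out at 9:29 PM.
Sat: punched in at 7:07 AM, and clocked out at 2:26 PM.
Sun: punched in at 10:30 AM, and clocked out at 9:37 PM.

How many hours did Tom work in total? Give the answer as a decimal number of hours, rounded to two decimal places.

Fri: 10:29 AM–9:29 PM = 11 h 0 min; less 30 min break → 10 h 30 min
Sat: 7:07 AM–2:26 PM = 7 h 19 min; less 30 min break → 6 h 49 min
Sun: 10:30 AM–9:37 PM = 11 h 7 min; less 30 min break → 10 h 37 min
Total: 10 h 30 min + 6 h 49 min + 10 h 37 min = 27 h 56 min.

27.93 hours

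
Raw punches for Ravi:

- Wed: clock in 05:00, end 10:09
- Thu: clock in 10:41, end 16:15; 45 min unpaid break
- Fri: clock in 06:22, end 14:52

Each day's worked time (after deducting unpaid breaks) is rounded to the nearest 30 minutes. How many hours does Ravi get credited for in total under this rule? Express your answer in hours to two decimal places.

18.50 hours

Wed: 05:00–10:09 = 5 h 9 min → rounds to 5 h 0 min
Thu: 10:41–16:15 = 5 h 34 min − 45 min = 4 h 49 min → rounds to 5 h 0 min
Fri: 06:22–14:52 = 8 h 30 min → rounds to 8 h 30 min
Total credited: 18 h 30 min.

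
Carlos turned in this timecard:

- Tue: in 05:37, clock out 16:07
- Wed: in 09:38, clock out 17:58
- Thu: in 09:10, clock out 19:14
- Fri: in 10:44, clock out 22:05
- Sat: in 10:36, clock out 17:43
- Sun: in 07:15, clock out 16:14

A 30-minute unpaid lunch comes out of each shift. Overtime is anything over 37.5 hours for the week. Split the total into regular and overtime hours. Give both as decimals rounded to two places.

Regular 37.50 hours, overtime 15.85 hours

Tue: 05:37–16:07 = 10 h 30 min; less 30 min break → 10 h 0 min
Wed: 09:38–17:58 = 8 h 20 min; less 30 min break → 7 h 50 min
Thu: 09:10–19:14 = 10 h 4 min; less 30 min break → 9 h 34 min
Fri: 10:44–22:05 = 11 h 21 min; less 30 min break → 10 h 51 min
Sat: 10:36–17:43 = 7 h 7 min; less 30 min break → 6 h 37 min
Sun: 07:15–16:14 = 8 h 59 min; less 30 min break → 8 h 29 min
Total worked: 53 h 21 min = 53.35 h.
Threshold 37.5 h → overtime 15 h 51 min, regular 37 h 30 min.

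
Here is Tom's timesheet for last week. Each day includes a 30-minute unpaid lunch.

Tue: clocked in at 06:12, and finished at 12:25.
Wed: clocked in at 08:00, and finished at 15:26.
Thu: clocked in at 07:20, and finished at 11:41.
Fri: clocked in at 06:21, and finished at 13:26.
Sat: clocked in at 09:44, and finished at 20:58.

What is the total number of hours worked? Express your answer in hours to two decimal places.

33.82 hours

Tue: 06:12–12:25 = 6 h 13 min; less 30 min break → 5 h 43 min
Wed: 08:00–15:26 = 7 h 26 min; less 30 min break → 6 h 56 min
Thu: 07:20–11:41 = 4 h 21 min; less 30 min break → 3 h 51 min
Fri: 06:21–13:26 = 7 h 5 min; less 30 min break → 6 h 35 min
Sat: 09:44–20:58 = 11 h 14 min; less 30 min break → 10 h 44 min
Total: 5 h 43 min + 6 h 56 min + 3 h 51 min + 6 h 35 min + 10 h 44 min = 33 h 49 min.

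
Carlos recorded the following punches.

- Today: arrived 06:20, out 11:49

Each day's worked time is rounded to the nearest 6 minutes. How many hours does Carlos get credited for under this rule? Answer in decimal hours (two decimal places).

Today: 06:20–11:49 = 5 h 29 min → rounds to 5 h 30 min

5.50 hours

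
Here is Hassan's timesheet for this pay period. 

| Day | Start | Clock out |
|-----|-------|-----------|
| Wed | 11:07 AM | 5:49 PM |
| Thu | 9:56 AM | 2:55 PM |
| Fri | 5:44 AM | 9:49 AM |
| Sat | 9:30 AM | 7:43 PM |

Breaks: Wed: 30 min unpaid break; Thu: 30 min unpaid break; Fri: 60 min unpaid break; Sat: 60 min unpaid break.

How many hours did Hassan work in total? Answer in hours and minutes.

22 h 59 min

Wed: 11:07 AM–5:49 PM = 6 h 42 min; less 30 min break → 6 h 12 min
Thu: 9:56 AM–2:55 PM = 4 h 59 min; less 30 min break → 4 h 29 min
Fri: 5:44 AM–9:49 AM = 4 h 5 min; less 60 min break → 3 h 5 min
Sat: 9:30 AM–7:43 PM = 10 h 13 min; less 60 min break → 9 h 13 min
Total: 6 h 12 min + 4 h 29 min + 3 h 5 min + 9 h 13 min = 22 h 59 min.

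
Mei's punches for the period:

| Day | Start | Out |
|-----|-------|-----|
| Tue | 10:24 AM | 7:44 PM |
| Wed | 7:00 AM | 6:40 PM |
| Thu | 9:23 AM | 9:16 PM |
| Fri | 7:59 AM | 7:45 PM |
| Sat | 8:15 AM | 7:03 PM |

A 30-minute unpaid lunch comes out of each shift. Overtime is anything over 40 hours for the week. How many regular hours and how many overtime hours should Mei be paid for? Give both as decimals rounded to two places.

Tue: 10:24 AM–7:44 PM = 9 h 20 min; less 30 min break → 8 h 50 min
Wed: 7:00 AM–6:40 PM = 11 h 40 min; less 30 min break → 11 h 10 min
Thu: 9:23 AM–9:16 PM = 11 h 53 min; less 30 min break → 11 h 23 min
Fri: 7:59 AM–7:45 PM = 11 h 46 min; less 30 min break → 11 h 16 min
Sat: 8:15 AM–7:03 PM = 10 h 48 min; less 30 min break → 10 h 18 min
Total worked: 52 h 57 min = 52.95 h.
Threshold 40 h → overtime 12 h 57 min, regular 40 h 0 min.

Regular 40.00 hours, overtime 12.95 hours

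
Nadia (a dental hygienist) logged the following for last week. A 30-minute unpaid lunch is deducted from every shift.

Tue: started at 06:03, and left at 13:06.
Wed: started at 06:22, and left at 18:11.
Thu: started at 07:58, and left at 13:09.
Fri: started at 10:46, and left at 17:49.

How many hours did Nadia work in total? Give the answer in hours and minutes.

29 h 6 min

Tue: 06:03–13:06 = 7 h 3 min; less 30 min break → 6 h 33 min
Wed: 06:22–18:11 = 11 h 49 min; less 30 min break → 11 h 19 min
Thu: 07:58–13:09 = 5 h 11 min; less 30 min break → 4 h 41 min
Fri: 10:46–17:49 = 7 h 3 min; less 30 min break → 6 h 33 min
Total: 6 h 33 min + 11 h 19 min + 4 h 41 min + 6 h 33 min = 29 h 6 min.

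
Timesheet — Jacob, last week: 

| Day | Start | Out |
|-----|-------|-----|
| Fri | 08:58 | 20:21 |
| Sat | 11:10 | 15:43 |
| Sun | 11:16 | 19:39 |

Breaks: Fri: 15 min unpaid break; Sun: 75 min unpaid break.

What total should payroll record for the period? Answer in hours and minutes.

Fri: 08:58–20:21 = 11 h 23 min; less 15 min break → 11 h 8 min
Sat: 11:10–15:43 = 4 h 33 min
Sun: 11:16–19:39 = 8 h 23 min; less 75 min break → 7 h 8 min
Total: 11 h 8 min + 4 h 33 min + 7 h 8 min = 22 h 49 min.

22 h 49 min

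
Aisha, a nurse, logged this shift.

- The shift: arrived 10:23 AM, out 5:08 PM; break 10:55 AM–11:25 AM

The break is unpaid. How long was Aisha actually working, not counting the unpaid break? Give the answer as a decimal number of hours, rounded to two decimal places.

The shift: 10:23 AM–5:08 PM = 6 h 45 min; less 30 min break → 6 h 15 min

6.25 hours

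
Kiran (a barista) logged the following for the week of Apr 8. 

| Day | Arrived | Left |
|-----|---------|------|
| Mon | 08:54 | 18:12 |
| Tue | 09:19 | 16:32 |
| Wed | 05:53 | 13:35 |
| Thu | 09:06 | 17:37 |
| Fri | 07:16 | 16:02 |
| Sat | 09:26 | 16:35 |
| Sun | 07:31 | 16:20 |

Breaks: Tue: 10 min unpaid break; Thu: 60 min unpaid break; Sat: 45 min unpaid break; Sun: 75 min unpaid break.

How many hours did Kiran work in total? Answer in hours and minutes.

Mon: 08:54–18:12 = 9 h 18 min
Tue: 09:19–16:32 = 7 h 13 min; less 10 min break → 7 h 3 min
Wed: 05:53–13:35 = 7 h 42 min
Thu: 09:06–17:37 = 8 h 31 min; less 60 min break → 7 h 31 min
Fri: 07:16–16:02 = 8 h 46 min
Sat: 09:26–16:35 = 7 h 9 min; less 45 min break → 6 h 24 min
Sun: 07:31–16:20 = 8 h 49 min; less 75 min break → 7 h 34 min
Total: 9 h 18 min + 7 h 3 min + 7 h 42 min + 7 h 31 min + 8 h 46 min + 6 h 24 min + 7 h 34 min = 54 h 18 min.

54 h 18 min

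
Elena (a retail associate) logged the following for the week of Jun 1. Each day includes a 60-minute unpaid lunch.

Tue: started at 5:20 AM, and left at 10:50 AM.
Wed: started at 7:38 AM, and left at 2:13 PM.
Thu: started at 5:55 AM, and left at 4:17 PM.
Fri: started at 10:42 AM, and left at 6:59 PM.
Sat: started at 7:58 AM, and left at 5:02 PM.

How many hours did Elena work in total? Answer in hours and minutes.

34 h 48 min

Tue: 5:20 AM–10:50 AM = 5 h 30 min; less 60 min break → 4 h 30 min
Wed: 7:38 AM–2:13 PM = 6 h 35 min; less 60 min break → 5 h 35 min
Thu: 5:55 AM–4:17 PM = 10 h 22 min; less 60 min break → 9 h 22 min
Fri: 10:42 AM–6:59 PM = 8 h 17 min; less 60 min break → 7 h 17 min
Sat: 7:58 AM–5:02 PM = 9 h 4 min; less 60 min break → 8 h 4 min
Total: 4 h 30 min + 5 h 35 min + 9 h 22 min + 7 h 17 min + 8 h 4 min = 34 h 48 min.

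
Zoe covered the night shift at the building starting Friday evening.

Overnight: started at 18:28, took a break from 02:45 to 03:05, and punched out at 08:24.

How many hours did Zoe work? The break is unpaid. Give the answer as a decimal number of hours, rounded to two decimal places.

13.60 hours

Overnight: 18:28 → midnight = 5 h 32 min; midnight → 08:24 = 8 h 24 min; span 13 h 56 min; less 20 min break → 13 h 36 min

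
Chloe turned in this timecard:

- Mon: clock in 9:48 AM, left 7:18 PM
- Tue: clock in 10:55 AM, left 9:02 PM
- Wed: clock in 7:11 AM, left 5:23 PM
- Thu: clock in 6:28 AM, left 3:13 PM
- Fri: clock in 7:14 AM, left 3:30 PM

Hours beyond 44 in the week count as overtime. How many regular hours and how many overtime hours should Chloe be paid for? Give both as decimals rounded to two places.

Mon: 9:48 AM–7:18 PM = 9 h 30 min
Tue: 10:55 AM–9:02 PM = 10 h 7 min
Wed: 7:11 AM–5:23 PM = 10 h 12 min
Thu: 6:28 AM–3:13 PM = 8 h 45 min
Fri: 7:14 AM–3:30 PM = 8 h 16 min
Total worked: 46 h 50 min = 46.83 h.
Threshold 44 h → overtime 2 h 50 min, regular 44 h 0 min.

Regular 44.00 hours, overtime 2.83 hours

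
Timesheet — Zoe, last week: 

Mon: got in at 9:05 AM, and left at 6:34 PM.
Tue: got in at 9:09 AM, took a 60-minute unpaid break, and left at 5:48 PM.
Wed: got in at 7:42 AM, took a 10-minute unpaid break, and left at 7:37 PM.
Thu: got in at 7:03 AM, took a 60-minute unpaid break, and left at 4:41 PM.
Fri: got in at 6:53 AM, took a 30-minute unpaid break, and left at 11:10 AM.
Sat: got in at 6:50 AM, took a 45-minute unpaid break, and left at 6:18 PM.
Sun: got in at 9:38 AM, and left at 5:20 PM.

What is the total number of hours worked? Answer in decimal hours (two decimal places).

Mon: 9:05 AM–6:34 PM = 9 h 29 min
Tue: 9:09 AM–5:48 PM = 8 h 39 min; less 60 min break → 7 h 39 min
Wed: 7:42 AM–7:37 PM = 11 h 55 min; less 10 min break → 11 h 45 min
Thu: 7:03 AM–4:41 PM = 9 h 38 min; less 60 min break → 8 h 38 min
Fri: 6:53 AM–11:10 AM = 4 h 17 min; less 30 min break → 3 h 47 min
Sat: 6:50 AM–6:18 PM = 11 h 28 min; less 45 min break → 10 h 43 min
Sun: 9:38 AM–5:20 PM = 7 h 42 min
Total: 9 h 29 min + 7 h 39 min + 11 h 45 min + 8 h 38 min + 3 h 47 min + 10 h 43 min + 7 h 42 min = 59 h 43 min.

59.72 hours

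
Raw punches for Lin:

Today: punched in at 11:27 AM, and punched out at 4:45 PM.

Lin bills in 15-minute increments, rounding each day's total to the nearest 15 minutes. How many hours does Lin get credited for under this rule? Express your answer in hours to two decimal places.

Today: 11:27 AM–4:45 PM = 5 h 18 min → rounds to 5 h 15 min

5.25 hours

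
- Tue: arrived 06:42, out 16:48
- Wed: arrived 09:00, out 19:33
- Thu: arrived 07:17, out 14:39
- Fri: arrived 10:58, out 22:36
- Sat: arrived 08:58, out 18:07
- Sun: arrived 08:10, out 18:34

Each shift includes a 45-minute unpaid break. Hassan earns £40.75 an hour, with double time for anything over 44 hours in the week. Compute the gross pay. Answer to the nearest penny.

£2665.05

Tue: 06:42–16:48 = 10 h 6 min; less 45 min break → 9 h 21 min
Wed: 09:00–19:33 = 10 h 33 min; less 45 min break → 9 h 48 min
Thu: 07:17–14:39 = 7 h 22 min; less 45 min break → 6 h 37 min
Fri: 10:58–22:36 = 11 h 38 min; less 45 min break → 10 h 53 min
Sat: 08:58–18:07 = 9 h 9 min; less 45 min break → 8 h 24 min
Sun: 08:10–18:34 = 10 h 24 min; less 45 min break → 9 h 39 min
Total worked: 54 h 42 min = 3282 min.
Regular 44 h 0 min = 2640 min at £40.75/h; overtime 10 h 42 min = 642 min at £81.50/h.
Pay = (2640 × £40.75 + 642 × £81.50) ÷ 60 = £2665.05.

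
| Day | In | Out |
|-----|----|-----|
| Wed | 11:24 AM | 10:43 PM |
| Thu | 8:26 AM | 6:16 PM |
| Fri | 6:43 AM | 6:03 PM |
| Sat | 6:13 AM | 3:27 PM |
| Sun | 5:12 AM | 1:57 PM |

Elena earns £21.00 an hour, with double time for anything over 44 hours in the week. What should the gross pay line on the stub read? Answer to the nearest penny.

Wed: 11:24 AM–10:43 PM = 11 h 19 min
Thu: 8:26 AM–6:16 PM = 9 h 50 min
Fri: 6:43 AM–6:03 PM = 11 h 20 min
Sat: 6:13 AM–3:27 PM = 9 h 14 min
Sun: 5:12 AM–1:57 PM = 8 h 45 min
Total worked: 50 h 28 min = 3028 min.
Regular 44 h 0 min = 2640 min at £21.00/h; overtime 6 h 28 min = 388 min at £42.00/h.
Pay = (2640 × £21.00 + 388 × £42.00) ÷ 60 = £1195.60.

£1195.60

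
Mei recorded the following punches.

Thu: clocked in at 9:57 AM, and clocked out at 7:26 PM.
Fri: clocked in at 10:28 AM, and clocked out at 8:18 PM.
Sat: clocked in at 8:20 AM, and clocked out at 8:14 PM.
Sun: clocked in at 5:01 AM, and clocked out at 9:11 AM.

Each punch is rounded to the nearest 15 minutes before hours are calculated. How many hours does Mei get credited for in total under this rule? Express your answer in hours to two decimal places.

35.50 hours

Thu: in 9:57 AM→10:00 AM, out 7:26 PM→7:30 PM; 9 h 30 min
Fri: in 10:28 AM→10:30 AM, out 8:18 PM→8:15 PM; 9 h 45 min
Sat: in 8:20 AM→8:15 AM, out 8:14 PM→8:15 PM; 12 h 0 min
Sun: in 5:01 AM→5:00 AM, out 9:11 AM→9:15 AM; 4 h 15 min
Total credited: 35 h 30 min.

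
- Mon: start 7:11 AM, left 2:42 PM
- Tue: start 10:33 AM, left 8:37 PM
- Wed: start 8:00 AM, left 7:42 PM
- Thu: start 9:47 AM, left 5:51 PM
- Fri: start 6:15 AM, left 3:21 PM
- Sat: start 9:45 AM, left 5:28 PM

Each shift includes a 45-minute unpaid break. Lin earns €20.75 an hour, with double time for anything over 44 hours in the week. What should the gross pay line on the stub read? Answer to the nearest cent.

€1148.17

Mon: 7:11 AM–2:42 PM = 7 h 31 min; less 45 min break → 6 h 46 min
Tue: 10:33 AM–8:37 PM = 10 h 4 min; less 45 min break → 9 h 19 min
Wed: 8:00 AM–7:42 PM = 11 h 42 min; less 45 min break → 10 h 57 min
Thu: 9:47 AM–5:51 PM = 8 h 4 min; less 45 min break → 7 h 19 min
Fri: 6:15 AM–3:21 PM = 9 h 6 min; less 45 min break → 8 h 21 min
Sat: 9:45 AM–5:28 PM = 7 h 43 min; less 45 min break → 6 h 58 min
Total worked: 49 h 40 min = 2980 min.
Regular 44 h 0 min = 2640 min at €20.75/h; overtime 5 h 40 min = 340 min at €41.50/h.
Pay = (2640 × €20.75 + 340 × €41.50) ÷ 60 = €1148.17.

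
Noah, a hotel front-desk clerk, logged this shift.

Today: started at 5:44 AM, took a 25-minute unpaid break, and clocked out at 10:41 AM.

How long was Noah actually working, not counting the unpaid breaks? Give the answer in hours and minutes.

Today: 5:44 AM–10:41 AM = 4 h 57 min; less 25 min break → 4 h 32 min

4 h 32 min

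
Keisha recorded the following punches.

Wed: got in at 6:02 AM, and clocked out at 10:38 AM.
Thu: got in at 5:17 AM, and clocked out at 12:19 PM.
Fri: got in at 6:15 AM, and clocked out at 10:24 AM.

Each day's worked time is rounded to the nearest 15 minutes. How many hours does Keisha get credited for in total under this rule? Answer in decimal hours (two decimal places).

Wed: 6:02 AM–10:38 AM = 4 h 36 min → rounds to 4 h 30 min
Thu: 5:17 AM–12:19 PM = 7 h 2 min → rounds to 7 h 0 min
Fri: 6:15 AM–10:24 AM = 4 h 9 min → rounds to 4 h 15 min
Total credited: 15 h 45 min.

15.75 hours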